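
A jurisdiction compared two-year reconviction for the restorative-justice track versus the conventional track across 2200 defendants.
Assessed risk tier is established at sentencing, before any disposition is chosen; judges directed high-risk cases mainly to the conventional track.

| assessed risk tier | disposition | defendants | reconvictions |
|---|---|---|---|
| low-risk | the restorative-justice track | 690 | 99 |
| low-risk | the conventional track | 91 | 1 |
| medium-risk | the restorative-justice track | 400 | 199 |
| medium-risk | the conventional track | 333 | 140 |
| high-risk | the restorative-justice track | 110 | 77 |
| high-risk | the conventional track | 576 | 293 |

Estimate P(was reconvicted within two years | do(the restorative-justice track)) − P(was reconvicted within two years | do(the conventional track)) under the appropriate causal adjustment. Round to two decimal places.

+0.13

Assessed risk tier differs across dispositions for reasons unrelated to any effect of the disposition itself, and it separately predicts the outcome — a classic confounder. We must compare within assessed risk tier levels.
Adjusting over the population distribution of assessed risk tier: 0.355·(0.143−0.011) + 0.333·(0.497−0.420) + 0.312·(0.700−0.509) = +0.132.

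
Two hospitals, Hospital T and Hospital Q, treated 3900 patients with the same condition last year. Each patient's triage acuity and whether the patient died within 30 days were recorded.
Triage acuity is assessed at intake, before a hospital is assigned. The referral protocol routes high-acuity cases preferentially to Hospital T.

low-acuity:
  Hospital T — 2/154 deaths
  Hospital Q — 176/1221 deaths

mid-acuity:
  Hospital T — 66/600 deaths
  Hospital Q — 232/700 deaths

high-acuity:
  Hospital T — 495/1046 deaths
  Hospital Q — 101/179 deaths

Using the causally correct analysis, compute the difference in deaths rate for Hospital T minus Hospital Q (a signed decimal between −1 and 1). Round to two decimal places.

Hospital T is lower inside every triage acuity stratum but Hospital Q is lower in aggregate. Whether to stratify depends on how triage acuity relates to the hospital.
Triage acuity differs across hospitals for reasons unrelated to any effect of the hospital itself, and it separately predicts the outcome — a classic confounder. We must compare within triage acuity levels.
Adjusting over the population distribution of triage acuity: 0.353·(0.013−0.144) + 0.333·(0.110−0.331) + 0.314·(0.473−0.564) = -0.149.

-0.15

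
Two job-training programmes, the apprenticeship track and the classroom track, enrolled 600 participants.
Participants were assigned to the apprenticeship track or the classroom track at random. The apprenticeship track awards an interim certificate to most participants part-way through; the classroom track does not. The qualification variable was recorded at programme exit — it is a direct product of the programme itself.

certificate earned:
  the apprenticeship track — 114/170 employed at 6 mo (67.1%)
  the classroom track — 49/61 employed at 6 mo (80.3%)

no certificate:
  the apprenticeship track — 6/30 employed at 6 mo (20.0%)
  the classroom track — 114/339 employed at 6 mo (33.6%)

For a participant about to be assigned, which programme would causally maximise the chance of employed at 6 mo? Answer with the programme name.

the apprenticeship track

Because the programme influences qualification attained during the programme, qualification attained during the programme is a post-treatment mediator, not a confounder. Stratifying on it would bias the estimate; the causal effect is the crude pooled difference.
Pooled: the apprenticeship track 60.0% vs the classroom track 40.8%; the apprenticeship track is higher overall.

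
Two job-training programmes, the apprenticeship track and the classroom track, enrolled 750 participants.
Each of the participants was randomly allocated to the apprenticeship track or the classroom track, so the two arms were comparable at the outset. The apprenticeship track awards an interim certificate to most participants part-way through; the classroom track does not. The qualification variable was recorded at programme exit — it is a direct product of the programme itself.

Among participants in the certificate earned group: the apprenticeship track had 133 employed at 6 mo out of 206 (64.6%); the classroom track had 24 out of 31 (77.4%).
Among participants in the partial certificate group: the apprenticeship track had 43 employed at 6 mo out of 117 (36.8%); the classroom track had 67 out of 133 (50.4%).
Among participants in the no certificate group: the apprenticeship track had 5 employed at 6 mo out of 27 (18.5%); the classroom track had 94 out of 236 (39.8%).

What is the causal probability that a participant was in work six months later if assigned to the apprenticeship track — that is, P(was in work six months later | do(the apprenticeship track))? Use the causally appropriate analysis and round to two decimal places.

The stratified and pooled comparisons disagree (the classroom track wins within each qualification attained during the programme; the apprenticeship track wins overall), so the answer turns on the causal role of qualification attained during the programme.
Qualification attained during the programme is recorded after the programme and is itself shifted by it — it sits on the causal path from programme to outcome. Conditioning on a mediator would strip out part of the effect we want; the pooled comparison gives the total causal effect.
So P(outcome | do(the apprenticeship track)) is just the pooled rate for the apprenticeship track: 181/350 = 0.517.

0.52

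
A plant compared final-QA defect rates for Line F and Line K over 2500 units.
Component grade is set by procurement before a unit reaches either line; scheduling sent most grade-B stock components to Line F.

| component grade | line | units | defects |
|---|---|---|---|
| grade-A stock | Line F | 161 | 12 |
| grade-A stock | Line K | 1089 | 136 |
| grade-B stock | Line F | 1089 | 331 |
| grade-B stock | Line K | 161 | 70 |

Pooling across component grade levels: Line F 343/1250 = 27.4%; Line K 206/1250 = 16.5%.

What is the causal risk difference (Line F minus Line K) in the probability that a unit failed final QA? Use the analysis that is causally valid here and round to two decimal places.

Since component grade is a pre-existing factor (not a product of the line) and it affects the outcome on its own, it is a confounder. The stratified rates, not the pooled rate, identify the causal effect.
Adjusting over the population distribution of component grade: 0.500·(0.075−0.125) + 0.500·(0.304−0.435) = -0.091.

-0.09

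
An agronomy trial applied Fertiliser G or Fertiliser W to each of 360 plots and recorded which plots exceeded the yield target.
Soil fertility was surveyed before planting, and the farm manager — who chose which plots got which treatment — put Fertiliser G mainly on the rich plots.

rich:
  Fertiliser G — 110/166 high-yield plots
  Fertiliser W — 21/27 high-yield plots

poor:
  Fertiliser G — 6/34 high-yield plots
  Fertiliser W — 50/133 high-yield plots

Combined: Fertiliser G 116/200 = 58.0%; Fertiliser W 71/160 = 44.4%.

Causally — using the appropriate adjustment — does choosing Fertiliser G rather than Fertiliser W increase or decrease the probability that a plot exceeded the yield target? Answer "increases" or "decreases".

Soil fertility satisfies the back-door criterion: it is not a descendant of the fertiliser, and it blocks the spurious path from fertiliser to outcome. Adjusting for it (i.e., using the within-soil fertility rates) gives the causal effect.
Within each level — rich: 66.3% vs 77.8%; poor: 17.6% vs 37.6% — Fertiliser W is higher every time.

decreases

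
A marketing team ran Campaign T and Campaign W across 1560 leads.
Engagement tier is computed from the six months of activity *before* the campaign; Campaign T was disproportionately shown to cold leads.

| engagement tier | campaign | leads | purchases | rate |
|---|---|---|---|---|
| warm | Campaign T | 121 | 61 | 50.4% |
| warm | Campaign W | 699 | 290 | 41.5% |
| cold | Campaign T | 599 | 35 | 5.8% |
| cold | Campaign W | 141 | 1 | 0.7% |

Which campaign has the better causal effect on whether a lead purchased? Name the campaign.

Campaign T

Since engagement tier is a pre-existing factor (not a product of the campaign) and it affects the outcome on its own, it is a confounder. The stratified rates, not the pooled rate, identify the causal effect.
Within each level — warm: 50.4% vs 41.5%; cold: 5.8% vs 0.7% — Campaign T is higher every time.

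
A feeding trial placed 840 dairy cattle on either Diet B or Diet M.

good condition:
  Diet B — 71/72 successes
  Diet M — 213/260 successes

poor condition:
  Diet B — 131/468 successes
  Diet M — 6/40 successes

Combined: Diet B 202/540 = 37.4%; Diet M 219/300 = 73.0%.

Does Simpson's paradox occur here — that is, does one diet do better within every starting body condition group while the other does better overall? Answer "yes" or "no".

Within each starting body condition level (good condition 98.6% vs 81.9%; poor condition 28.0% vs 15.0%), Diet B has the higher rate every time. Pooled: 37.4% vs 73.0% — Diet M has the higher rate overall. The two comparisons disagree.

yes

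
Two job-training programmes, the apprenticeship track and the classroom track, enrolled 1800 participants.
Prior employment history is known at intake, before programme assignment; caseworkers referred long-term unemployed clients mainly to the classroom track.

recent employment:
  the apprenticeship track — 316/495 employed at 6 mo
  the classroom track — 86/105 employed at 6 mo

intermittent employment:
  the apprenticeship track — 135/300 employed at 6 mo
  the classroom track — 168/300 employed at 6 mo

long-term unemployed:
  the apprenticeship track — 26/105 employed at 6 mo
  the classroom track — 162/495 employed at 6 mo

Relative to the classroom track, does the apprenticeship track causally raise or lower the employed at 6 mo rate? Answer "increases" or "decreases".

decreases

Within every prior employment history level the classroom track has the higher rate, yet pooled the apprenticeship track does — Simpson's reversal.
Here prior employment history is a common cause — it drives both which programme a case falls under and the outcome. The crude comparison mixes populations; the stratum-specific rates are the causally relevant ones.
Within each level — recent employment: 63.8% vs 81.9%; intermittent employment: 45.0% vs 56.0%; long-term unemployed: 24.8% vs 32.7% — the classroom track is higher every time.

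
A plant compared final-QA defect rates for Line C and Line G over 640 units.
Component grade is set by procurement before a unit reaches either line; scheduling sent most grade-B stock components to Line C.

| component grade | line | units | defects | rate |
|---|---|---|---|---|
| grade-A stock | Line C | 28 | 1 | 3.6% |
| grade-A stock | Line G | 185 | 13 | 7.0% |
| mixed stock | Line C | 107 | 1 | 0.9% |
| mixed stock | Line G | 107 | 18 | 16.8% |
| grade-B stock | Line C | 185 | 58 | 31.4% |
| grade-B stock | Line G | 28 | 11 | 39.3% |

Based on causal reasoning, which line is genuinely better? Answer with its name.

Line C

The stratified and pooled comparisons disagree (Line C wins within each component grade; Line G wins overall), so the answer turns on the causal role of component grade.
Nothing the line does changes component grade; the imbalance is an allocation artefact. With component grade also predicting the outcome, the pooled figure is confounded, and the within-stratum comparison is the causal one.
Within each level — grade-A stock: 3.6% vs 7.0%; mixed stock: 0.9% vs 16.8%; grade-B stock: 31.4% vs 39.3% — Line C is lower every time.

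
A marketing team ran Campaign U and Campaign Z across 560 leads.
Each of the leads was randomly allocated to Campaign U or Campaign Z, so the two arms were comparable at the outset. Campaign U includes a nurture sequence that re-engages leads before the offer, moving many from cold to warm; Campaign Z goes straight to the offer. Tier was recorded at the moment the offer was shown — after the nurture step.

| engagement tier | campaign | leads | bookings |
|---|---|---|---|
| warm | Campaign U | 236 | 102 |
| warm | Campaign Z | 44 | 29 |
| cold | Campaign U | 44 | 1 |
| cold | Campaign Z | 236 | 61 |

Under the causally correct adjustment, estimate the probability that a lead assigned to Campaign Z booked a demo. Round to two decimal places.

The engagement tier-specific comparison favours Campaign Z throughout, but the pooled figures favour Campaign U. The question is whether to condition on engagement tier.
Because the campaign influences engagement tier, engagement tier is a post-treatment mediator, not a confounder. Stratifying on it would bias the estimate; the causal effect is the crude pooled difference.
So P(outcome | do(Campaign Z)) is just the pooled rate for Campaign Z: 90/280 = 0.321.

0.32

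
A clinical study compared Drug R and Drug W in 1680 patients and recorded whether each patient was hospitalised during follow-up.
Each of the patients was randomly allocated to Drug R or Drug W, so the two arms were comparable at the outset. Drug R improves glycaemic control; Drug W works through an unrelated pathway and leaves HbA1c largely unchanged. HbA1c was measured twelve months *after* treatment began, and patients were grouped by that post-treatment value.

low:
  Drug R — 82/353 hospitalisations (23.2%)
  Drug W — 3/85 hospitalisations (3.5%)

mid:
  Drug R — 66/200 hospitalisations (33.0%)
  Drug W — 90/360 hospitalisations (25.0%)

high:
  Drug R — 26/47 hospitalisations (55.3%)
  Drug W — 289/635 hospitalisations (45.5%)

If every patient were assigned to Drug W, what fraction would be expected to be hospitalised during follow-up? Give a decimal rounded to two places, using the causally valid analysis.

0.35

Stratifying would compare drugs among patients the drugs themselves sorted into HbA1c groups — a form of selection on an intermediate. The unconditioned pooled rates give the total causal effect.
So P(outcome | do(Drug W)) is just the pooled rate for Drug W: 382/1080 = 0.354.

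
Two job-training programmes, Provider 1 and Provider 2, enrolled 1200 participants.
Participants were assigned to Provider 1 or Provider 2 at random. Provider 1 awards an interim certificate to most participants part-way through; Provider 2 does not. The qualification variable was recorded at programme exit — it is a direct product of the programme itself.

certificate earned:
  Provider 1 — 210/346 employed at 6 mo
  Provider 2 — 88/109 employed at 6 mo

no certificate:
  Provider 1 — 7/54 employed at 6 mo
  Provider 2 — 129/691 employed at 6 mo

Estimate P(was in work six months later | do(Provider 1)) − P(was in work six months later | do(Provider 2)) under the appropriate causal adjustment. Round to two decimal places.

Qualification attained during the programme is downstream of the programme. One should not condition on a consequence of treatment, so the overall rates are the right comparison.
The causal difference is the pooled difference: 0.542 − 0.271 = +0.271.

+0.27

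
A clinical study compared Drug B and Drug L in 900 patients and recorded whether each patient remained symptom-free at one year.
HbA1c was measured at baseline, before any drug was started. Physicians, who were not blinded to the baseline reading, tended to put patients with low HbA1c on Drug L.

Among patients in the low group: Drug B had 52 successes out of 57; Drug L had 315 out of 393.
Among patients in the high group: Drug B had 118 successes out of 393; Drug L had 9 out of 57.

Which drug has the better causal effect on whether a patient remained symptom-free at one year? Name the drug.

Drug B is higher inside every HbA1c stratum but Drug L is higher in aggregate. Whether to stratify depends on how HbA1c relates to the drug.
HbA1c differs across drugs for reasons unrelated to any effect of the drug itself, and it separately predicts the outcome — a classic confounder. We must compare within HbA1c levels.
Within each level — low: 91.2% vs 80.2%; high: 30.0% vs 15.8% — Drug B is higher every time.

Drug B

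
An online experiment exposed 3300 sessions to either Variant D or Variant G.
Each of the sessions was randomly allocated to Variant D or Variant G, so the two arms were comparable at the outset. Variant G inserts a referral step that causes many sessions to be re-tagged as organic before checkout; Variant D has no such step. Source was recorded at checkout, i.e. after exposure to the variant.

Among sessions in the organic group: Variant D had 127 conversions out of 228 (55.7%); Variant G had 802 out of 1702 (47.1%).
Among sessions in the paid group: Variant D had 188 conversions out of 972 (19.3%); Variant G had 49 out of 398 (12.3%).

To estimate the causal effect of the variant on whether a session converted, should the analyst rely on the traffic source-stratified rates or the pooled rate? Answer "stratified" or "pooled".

pooled

Variant D is higher inside every traffic source stratum but Variant G is higher in aggregate. Whether to stratify depends on how traffic source relates to the variant.
The distribution of traffic source is itself part of what the variant does — it is an intermediate outcome. Holding it fixed would remove that part of the effect; the total effect is the pooled difference.
Pooled: Variant D 26.2% vs Variant G 40.5%; Variant G is higher overall.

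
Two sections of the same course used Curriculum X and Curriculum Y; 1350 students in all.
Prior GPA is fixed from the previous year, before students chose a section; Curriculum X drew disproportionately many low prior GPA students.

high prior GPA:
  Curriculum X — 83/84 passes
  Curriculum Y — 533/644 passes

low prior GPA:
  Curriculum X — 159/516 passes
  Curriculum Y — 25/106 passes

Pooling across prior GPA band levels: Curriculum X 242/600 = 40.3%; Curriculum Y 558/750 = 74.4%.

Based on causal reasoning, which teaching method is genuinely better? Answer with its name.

The imbalance in prior GPA band arose from how students were allocated, not from anything the teaching method did; and prior GPA band independently affects the outcome. The pooled gap is confounded — condition on prior GPA band.
Within each level — high prior GPA: 98.8% vs 82.8%; low prior GPA: 30.8% vs 23.6% — Curriculum X is higher every time.

Curriculum X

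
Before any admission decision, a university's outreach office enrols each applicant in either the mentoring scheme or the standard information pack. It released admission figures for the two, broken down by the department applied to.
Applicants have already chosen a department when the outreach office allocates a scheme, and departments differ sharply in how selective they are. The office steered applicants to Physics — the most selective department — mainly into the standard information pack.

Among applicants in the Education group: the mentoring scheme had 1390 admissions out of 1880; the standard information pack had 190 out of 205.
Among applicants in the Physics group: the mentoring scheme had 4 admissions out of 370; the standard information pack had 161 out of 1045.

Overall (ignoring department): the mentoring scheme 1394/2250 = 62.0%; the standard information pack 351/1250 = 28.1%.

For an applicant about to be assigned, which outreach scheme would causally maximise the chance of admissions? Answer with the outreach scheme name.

the standard information pack

Here department is a common cause — it drives both which outreach scheme a case falls under and the outcome. The crude comparison mixes populations; the stratum-specific rates are the causally relevant ones.
Within each level — Education: 73.9% vs 92.7%; Physics: 1.1% vs 15.4% — the standard information pack is higher every time.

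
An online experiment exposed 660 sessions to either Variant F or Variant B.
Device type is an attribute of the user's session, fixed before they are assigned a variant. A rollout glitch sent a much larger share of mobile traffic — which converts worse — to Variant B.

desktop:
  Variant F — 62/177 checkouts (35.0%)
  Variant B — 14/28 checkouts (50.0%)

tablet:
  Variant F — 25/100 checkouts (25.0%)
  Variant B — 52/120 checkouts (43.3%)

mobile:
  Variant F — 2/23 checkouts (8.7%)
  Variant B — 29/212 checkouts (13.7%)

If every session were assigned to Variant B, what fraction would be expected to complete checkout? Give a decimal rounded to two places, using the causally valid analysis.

Within every device type level Variant B has the higher rate, yet pooled Variant F does — Simpson's reversal.
The imbalance in device type arose from how sessions were allocated, not from anything the variant did; and device type independently affects the outcome. The pooled gap is confounded — condition on device type.
Standardising Variant B to the population device type mix: 0.311·14/28 + 0.333·52/120 + 0.356·29/212 = 0.348.

0.35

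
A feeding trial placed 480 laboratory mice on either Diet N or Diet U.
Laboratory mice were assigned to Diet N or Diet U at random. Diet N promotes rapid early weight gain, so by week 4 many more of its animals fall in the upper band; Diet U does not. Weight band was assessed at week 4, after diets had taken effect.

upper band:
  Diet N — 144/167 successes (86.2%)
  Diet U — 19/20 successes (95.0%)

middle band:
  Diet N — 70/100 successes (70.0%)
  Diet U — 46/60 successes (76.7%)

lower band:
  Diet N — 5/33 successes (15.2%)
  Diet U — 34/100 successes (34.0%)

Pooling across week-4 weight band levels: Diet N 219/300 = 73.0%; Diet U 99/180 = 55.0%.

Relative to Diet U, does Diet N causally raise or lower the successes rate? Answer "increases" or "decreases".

Because the diet influences week-4 weight band, week-4 weight band is a post-treatment mediator, not a confounder. Stratifying on it would bias the estimate; the causal effect is the crude pooled difference.
Pooled: Diet N 73.0% vs Diet U 55.0%; Diet N is higher overall.

increases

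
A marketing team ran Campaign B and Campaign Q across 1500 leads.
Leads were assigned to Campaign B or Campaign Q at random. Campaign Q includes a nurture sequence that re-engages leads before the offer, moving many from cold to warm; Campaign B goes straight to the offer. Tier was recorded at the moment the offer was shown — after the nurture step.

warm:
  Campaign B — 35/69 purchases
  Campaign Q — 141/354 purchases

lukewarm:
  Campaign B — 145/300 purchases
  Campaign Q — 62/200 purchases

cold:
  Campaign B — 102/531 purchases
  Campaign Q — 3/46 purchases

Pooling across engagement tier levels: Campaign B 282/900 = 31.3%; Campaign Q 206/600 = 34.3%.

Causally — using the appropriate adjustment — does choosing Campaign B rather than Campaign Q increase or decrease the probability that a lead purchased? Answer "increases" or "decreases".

Within every engagement tier level Campaign B has the higher rate, yet pooled Campaign Q does — Simpson's reversal.
Engagement tier lies on the pathway campaign → engagement tier → outcome, so adjusting for it blocks the indirect effect. For the total causal effect of campaign, use the unadjusted pooled rates.
Pooled: Campaign B 31.3% vs Campaign Q 34.3%; Campaign Q is higher overall.

decreases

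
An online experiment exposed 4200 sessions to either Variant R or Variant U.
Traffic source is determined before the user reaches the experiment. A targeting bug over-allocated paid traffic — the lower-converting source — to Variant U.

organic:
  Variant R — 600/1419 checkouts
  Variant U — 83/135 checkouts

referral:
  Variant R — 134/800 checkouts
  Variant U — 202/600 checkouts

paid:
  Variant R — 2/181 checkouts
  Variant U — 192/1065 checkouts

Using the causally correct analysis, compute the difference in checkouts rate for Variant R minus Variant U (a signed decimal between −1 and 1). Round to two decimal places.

-0.18

The traffic source-specific comparison favours Variant U throughout, but the pooled figures favour Variant R. The question is whether to condition on traffic source.
Here traffic source is a common cause — it drives both which variant a case falls under and the outcome. The crude comparison mixes populations; the stratum-specific rates are the causally relevant ones.
Adjusting over the population distribution of traffic source: 0.370·(0.423−0.615) + 0.333·(0.168−0.337) + 0.297·(0.011−0.180) = -0.178.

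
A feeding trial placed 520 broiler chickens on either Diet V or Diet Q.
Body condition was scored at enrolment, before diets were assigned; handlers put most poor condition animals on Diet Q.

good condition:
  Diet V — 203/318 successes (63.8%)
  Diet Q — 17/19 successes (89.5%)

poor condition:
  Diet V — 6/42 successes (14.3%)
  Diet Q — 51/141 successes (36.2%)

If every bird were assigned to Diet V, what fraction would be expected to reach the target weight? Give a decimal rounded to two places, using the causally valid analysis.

The stratified and pooled comparisons disagree (Diet Q wins within each starting body condition; Diet V wins overall), so the answer turns on the causal role of starting body condition.
Here starting body condition is a common cause — it drives both which diet a case falls under and the outcome. The crude comparison mixes populations; the stratum-specific rates are the causally relevant ones.
Standardising Diet V to the population starting body condition mix: 0.648·203/318 + 0.352·6/42 = 0.464.

0.46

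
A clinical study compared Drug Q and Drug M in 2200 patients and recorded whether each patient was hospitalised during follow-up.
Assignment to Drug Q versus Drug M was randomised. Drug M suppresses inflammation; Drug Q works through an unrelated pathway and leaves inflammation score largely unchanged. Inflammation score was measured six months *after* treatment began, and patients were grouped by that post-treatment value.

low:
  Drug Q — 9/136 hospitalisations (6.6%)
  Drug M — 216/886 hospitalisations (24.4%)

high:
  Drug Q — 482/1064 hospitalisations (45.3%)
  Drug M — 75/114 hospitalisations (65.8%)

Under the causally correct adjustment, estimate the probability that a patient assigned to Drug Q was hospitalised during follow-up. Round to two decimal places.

0.41

Inflammation score lies on the pathway drug → inflammation score → outcome, so adjusting for it blocks the indirect effect. For the total causal effect of drug, use the unadjusted pooled rates.
So P(outcome | do(Drug Q)) is just the pooled rate for Drug Q: 491/1200 = 0.409.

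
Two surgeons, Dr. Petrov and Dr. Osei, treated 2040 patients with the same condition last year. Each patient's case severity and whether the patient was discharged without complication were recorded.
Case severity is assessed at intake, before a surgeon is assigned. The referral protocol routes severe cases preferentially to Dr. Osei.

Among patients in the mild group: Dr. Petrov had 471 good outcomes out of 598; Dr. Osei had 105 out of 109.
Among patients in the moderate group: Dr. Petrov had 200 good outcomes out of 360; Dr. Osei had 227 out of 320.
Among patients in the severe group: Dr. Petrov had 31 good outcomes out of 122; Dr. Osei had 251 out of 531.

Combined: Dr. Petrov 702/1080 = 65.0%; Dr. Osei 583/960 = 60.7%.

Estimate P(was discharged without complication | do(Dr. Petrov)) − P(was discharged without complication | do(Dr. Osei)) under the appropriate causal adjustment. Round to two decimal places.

The imbalance in case severity arose from how patients were allocated, not from anything the surgeon did; and case severity independently affects the outcome. The pooled gap is confounded — condition on case severity.
Adjusting over the population distribution of case severity: 0.347·(0.788−0.963) + 0.333·(0.556−0.709) + 0.320·(0.254−0.473) = -0.182.

-0.18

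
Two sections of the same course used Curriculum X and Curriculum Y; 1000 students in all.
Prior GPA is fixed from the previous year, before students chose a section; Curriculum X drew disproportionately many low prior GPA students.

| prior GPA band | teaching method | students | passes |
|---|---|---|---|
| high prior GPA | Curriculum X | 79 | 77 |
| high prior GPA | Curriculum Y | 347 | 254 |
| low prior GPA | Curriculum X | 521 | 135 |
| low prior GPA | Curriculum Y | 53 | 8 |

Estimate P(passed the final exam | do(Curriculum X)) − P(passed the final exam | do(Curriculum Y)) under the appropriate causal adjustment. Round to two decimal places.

+0.17

Prior GPA band is set before the teaching method has any effect — it is not caused by the teaching method — and it independently drives the outcome. That makes it a confounder, so the causal comparison is within prior GPA band levels.
Adjusting over the population distribution of prior GPA band: 0.426·(0.975−0.732) + 0.574·(0.259−0.151) = +0.165.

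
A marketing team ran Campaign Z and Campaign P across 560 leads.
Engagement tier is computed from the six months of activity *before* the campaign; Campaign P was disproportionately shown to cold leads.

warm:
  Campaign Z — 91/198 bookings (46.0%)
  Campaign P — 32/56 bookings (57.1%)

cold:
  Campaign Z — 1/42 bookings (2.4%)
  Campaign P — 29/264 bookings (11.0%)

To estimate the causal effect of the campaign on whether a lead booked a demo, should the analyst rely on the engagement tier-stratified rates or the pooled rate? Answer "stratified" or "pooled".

Campaign P is higher inside every engagement tier stratum but Campaign Z is higher in aggregate. Whether to stratify depends on how engagement tier relates to the campaign.
Since engagement tier is a pre-existing factor (not a product of the campaign) and it affects the outcome on its own, it is a confounder. The stratified rates, not the pooled rate, identify the causal effect.
Within each level — warm: 46.0% vs 57.1%; cold: 2.4% vs 11.0% — Campaign P is higher every time.

stratified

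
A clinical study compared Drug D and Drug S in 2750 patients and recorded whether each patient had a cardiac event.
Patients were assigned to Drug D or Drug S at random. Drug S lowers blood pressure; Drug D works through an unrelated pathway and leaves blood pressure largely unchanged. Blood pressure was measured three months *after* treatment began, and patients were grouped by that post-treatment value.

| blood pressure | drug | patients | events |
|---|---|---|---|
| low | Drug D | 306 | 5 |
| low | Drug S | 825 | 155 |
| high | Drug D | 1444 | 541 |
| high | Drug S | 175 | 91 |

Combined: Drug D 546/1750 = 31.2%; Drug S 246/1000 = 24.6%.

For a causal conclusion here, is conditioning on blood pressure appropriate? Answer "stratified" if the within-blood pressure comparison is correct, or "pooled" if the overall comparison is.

pooled

Within every blood pressure level Drug D has the lower rate, yet pooled Drug S does — Simpson's reversal.
Because the drug influences blood pressure, blood pressure is a post-treatment mediator, not a confounder. Stratifying on it would bias the estimate; the causal effect is the crude pooled difference.
Pooled: Drug D 31.2% vs Drug S 24.6%; Drug S is lower overall.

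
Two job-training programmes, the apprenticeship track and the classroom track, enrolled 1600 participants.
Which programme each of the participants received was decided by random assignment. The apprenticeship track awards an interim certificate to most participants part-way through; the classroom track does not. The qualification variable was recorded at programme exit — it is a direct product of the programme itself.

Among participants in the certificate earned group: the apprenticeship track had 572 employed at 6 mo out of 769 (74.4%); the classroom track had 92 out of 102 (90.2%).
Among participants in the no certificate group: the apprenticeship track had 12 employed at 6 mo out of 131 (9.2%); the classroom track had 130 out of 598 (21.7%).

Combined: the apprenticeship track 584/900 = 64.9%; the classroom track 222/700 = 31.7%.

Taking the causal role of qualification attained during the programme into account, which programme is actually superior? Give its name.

the apprenticeship track

the classroom track is higher inside every qualification attained during the programme stratum but the apprenticeship track is higher in aggregate. Whether to stratify depends on how qualification attained during the programme relates to the programme.
Because the programme influences qualification attained during the programme, qualification attained during the programme is a post-treatment mediator, not a confounder. Stratifying on it would bias the estimate; the causal effect is the crude pooled difference.
Pooled: the apprenticeship track 64.9% vs the classroom track 31.7%; the apprenticeship track is higher overall.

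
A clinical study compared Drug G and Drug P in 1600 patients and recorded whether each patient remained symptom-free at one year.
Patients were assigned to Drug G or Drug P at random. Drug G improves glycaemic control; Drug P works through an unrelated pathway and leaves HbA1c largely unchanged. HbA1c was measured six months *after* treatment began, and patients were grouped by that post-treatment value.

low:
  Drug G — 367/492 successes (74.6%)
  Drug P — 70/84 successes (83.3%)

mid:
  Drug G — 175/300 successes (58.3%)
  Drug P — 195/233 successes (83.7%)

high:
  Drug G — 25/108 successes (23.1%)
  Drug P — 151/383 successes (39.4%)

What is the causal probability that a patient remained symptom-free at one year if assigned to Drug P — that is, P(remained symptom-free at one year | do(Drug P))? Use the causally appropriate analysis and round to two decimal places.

0.59

HbA1c here is a post-treatment variable shaped by the drug; conditioning on it would introduce bias rather than remove it. The overall comparison is the causal one.
So P(outcome | do(Drug P)) is just the pooled rate for Drug P: 416/700 = 0.594.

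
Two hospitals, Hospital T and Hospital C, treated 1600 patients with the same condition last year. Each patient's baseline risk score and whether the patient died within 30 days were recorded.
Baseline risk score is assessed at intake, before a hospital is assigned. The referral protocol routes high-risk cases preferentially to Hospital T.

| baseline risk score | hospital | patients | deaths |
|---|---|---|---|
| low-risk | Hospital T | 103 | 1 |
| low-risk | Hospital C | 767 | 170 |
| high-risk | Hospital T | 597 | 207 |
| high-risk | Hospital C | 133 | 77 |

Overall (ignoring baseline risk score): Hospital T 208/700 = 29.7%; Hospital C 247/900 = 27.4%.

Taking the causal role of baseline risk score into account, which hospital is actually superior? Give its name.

Hospital T

The stratified and pooled comparisons disagree (Hospital T wins within each baseline risk score; Hospital C wins overall), so the answer turns on the causal role of baseline risk score.
Since baseline risk score is a pre-existing factor (not a product of the hospital) and it affects the outcome on its own, it is a confounder. The stratified rates, not the pooled rate, identify the causal effect.
Within each level — low-risk: 1.0% vs 22.2%; high-risk: 34.7% vs 57.9% — Hospital T is lower every time.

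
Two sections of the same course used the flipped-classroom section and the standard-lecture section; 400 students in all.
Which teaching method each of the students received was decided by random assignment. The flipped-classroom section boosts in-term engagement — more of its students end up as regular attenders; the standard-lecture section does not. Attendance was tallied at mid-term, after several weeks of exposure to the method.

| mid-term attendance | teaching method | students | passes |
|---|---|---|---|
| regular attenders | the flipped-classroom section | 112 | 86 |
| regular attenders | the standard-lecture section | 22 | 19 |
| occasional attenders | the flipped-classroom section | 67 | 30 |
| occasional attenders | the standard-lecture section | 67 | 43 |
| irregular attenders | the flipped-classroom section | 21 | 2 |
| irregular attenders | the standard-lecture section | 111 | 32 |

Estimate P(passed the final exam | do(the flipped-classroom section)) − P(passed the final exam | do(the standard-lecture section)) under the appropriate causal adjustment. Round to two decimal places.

+0.12

Mid-term attendance here is a post-treatment variable shaped by the teaching method; conditioning on it would introduce bias rather than remove it. The overall comparison is the causal one.
The causal difference is the pooled difference: 0.590 − 0.470 = +0.120.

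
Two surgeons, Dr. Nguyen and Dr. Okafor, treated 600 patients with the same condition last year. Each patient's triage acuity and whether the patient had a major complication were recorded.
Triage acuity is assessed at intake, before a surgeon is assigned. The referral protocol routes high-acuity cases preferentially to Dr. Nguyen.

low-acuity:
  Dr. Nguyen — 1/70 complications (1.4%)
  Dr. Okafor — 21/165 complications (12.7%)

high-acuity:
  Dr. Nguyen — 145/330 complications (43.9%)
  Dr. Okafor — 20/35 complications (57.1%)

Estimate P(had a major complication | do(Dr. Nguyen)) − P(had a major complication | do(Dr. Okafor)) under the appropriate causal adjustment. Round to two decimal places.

-0.12

Triage acuity differs across surgeons for reasons unrelated to any effect of the surgeon itself, and it separately predicts the outcome — a classic confounder. We must compare within triage acuity levels.
Adjusting over the population distribution of triage acuity: 0.392·(0.014−0.127) + 0.608·(0.439−0.571) = -0.125.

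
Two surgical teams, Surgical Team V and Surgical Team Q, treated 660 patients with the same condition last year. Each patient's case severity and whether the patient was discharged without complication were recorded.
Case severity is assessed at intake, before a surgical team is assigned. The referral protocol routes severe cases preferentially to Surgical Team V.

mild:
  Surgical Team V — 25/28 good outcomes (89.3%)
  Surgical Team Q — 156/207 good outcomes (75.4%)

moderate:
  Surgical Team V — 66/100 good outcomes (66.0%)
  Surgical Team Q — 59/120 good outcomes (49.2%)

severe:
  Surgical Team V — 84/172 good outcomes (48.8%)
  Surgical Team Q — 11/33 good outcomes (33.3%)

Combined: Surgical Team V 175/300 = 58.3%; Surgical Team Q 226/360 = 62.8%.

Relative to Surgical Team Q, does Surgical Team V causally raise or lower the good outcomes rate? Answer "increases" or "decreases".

increases

Within every case severity level Surgical Team V has the higher rate, yet pooled Surgical Team Q does — Simpson's reversal.
Case severity differs across surgical teams for reasons unrelated to any effect of the surgical team itself, and it separately predicts the outcome — a classic confounder. We must compare within case severity levels.
Within each level — mild: 89.3% vs 75.4%; moderate: 66.0% vs 49.2%; severe: 48.8% vs 33.3% — Surgical Team V is higher every time.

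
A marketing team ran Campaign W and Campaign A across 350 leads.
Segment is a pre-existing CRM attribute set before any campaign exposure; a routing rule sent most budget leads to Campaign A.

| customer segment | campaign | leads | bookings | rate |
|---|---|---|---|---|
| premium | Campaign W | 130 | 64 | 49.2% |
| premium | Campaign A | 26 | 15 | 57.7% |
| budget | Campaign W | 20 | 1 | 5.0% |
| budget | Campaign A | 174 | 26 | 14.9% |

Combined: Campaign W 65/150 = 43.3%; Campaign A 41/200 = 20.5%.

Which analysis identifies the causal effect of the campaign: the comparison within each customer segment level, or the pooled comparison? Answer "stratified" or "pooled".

The customer segment-specific comparison favours Campaign A throughout, but the pooled figures favour Campaign W. The question is whether to condition on customer segment.
The imbalance in customer segment arose from how leads were allocated, not from anything the campaign did; and customer segment independently affects the outcome. The pooled gap is confounded — condition on customer segment.
Within each level — premium: 49.2% vs 57.7%; budget: 5.0% vs 14.9% — Campaign A is higher every time.

stratified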